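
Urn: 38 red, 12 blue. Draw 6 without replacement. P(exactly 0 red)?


Hypergeometric: C(38,0)×C(12,6)/C(50,6)
= 1×924/15890700 = 11/189175

P(X=0) = 11/189175 ≈ 0.01%


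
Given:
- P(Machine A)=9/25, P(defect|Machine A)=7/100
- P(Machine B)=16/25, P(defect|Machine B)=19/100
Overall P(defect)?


P(B) = Σ P(B|Aᵢ)×P(Aᵢ)
  7/100×9/25 = 63/2500
  19/100×16/25 = 76/625
Sum = 367/2500

P(defect) = 367/2500 ≈ 14.68%


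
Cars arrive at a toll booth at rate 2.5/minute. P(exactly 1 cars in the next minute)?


Poisson(λ=2.5): P(X=1) = e^(-λ)×λ^k/k!
= e^(-2.5) × 2.5^1 / 1!
≈ 0.08208499862 × 2.5 / 1 ≈ 0.205212

P(X=1) ≈ 0.205212 ≈ 20.52%


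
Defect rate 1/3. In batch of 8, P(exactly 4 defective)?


Binomial: P(X=4) = C(8,4)×p^4×(1-p)^4
= 70 × 1/81 × 16/81 = 1120/6561

P(X=4) = 1120/6561 ≈ 17.07%


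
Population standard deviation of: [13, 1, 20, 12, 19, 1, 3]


Mean = 69/7
  (13-69/7)²=484/49
  (1-69/7)²=3844/49
  (20-69/7)²=5041/49
  (12-69/7)²=225/49
  (19-69/7)²=4096/49
  (1-69/7)²=3844/49
  (3-69/7)²=2304/49
Σ(x-μ)² = 2834/7
σ² = (2834/7)/7 = 2834/49

σ = √(2834/49) ≈ 7.6050


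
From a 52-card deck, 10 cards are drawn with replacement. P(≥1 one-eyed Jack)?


P(not a one-eyed Jack) = 50/52 = 25/26
P(none in 10 draws) = (25/26)^10 = 95367431640625/141167095653376
P(≥1 one-eyed Jack) = 1 - 95367431640625/141167095653376 = 45799664012751/141167095653376

P = 45799664012751/141167095653376 ≈ 32.44%


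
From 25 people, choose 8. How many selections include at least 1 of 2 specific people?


Complement: C(25,8) - C(23,8) = 1081575 - 490314 = 591261

591261


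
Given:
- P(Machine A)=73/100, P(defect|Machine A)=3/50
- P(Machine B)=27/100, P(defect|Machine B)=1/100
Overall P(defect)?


P(B) = Σ P(B|Aᵢ)×P(Aᵢ)
  3/50×73/100 = 219/5000
  1/100×27/100 = 27/10000
Sum = 93/2000

P(defect) = 93/2000 ≈ 4.65%


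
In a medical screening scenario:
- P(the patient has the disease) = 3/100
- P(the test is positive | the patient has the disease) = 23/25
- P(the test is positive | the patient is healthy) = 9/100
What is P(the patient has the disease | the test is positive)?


Using Bayes' theorem:
P(A|B) = P(B|A)·P(A) / P(B)

P(the test is positive) = 23/25 × 3/100 + 9/100 × 97/100
= 69/2500 + 873/10000 = 1149/10000

P(the patient has the disease|the test is positive) = (69/2500) / (1149/10000) = 92/383

P(the patient has the disease|the test is positive) = 92/383 ≈ 24.02%


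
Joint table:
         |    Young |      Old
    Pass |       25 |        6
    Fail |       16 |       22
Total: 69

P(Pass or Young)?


P(Pass∨Young) = P(Pass) + P(Young) - P(Pass∧Young)
= (31 + 41 - 25)/69 = 47/69

P = 47/69 ≈ 68.12%


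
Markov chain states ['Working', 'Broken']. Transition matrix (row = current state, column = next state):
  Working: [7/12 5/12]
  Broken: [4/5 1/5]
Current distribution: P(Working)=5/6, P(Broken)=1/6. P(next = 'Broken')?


P(next=Broken) = Σᵢ P(now=i)×P(i→Broken)
= 5/6×5/12 + 1/6×1/5
= 25/72 + 1/30 = 137/360

P = 137/360 ≈ 0.3806


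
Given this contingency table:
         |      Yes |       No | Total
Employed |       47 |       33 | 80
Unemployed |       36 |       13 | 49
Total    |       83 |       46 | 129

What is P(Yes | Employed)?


P(Yes | Employed) = 47/(47+33) = 47/80

P(Yes|Employed) = 47/80 ≈ 58.75%


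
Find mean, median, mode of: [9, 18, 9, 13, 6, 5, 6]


Sorted: [5, 6, 6, 9, 9, 13, 18]
Mean = 66/7
Median = 9
Freq: {9: 2, 18: 1, 13: 1, 6: 2, 5: 1}
Mode: [6, 9]

Mean=66/7, Median=9, Mode=[6, 9]


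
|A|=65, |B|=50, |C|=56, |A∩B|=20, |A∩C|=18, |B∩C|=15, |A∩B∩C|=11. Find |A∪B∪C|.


|A∪B∪C| = 65+50+56-20-18-15+11 = 129

|A∪B∪C| = 129


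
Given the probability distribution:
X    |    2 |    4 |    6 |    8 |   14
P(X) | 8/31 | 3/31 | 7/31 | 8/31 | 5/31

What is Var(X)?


E[X] = 204/31
E[X²] = 1824/31
Var(X) = E[X²] - (E[X])² = 1824/31 - 41616/961 = 14928/961

Var(X) = 14928/961 ≈ 15.5338


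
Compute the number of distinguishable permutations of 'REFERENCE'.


Letters: 9, freq: {'R': 2, 'E': 4, 'F': 1, 'N': 1, 'C': 1}
9!/(2!×4!×1!×1!×1!) = 362880/48 = 7560

7560


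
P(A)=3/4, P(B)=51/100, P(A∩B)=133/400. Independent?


P(A)×P(B) = 153/400
P(A∩B) = 133/400
Not equal → NOT independent

No, not independent


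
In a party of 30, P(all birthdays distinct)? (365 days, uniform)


P(all different) = Π(365-i)/365 for i=0..29
= (365/365)×(364/365)×...×(336/365)
= 0.293684

P ≈ 0.2937 ≈ 29.37%


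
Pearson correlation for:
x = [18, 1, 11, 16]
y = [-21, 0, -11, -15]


n=4, Σx=46, Σy=-47, Σxy=-739, Σx²=702, Σy²=787
r = (4×(-739) - 46×(-47))/√((4×702 - 46²)(4×787 - (-47)²))
= -794/√(692×939) = -794/√649788 ≈ -794/806.0943 ≈ -0.9850

r ≈ -0.9850


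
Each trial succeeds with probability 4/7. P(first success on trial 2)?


Geometric: P(X=2) = (1-p)^(k-1)×p = (3/7)^1×4/7 = 12/49

P(X=2) = 12/49 ≈ 24.49%


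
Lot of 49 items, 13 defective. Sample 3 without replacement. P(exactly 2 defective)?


Hypergeometric: C(13,2)×C(36,1)/C(49,3)
= 78×36/18424 = 351/2303

P(X=2) = 351/2303 ≈ 15.24%


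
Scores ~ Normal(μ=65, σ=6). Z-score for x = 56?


z = (x - μ)/σ = (56 - 65)/6 = -1.5

z = -1.5


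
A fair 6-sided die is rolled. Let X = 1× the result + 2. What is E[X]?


E[die] = (1+6)/2 = 7/2
E[X] = 1×7/2 + 2 = 11/2

E[X] = 11/2


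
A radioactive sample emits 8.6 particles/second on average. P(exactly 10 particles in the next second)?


Poisson(λ=8.6): P(X=10) = e^(-λ)×λ^k/k!
= e^(-8.6) × 8.6^10 / 10!
≈ 0.0001841057937 × 2213015788.88 / 3628800 ≈ 0.112277

P(X=10) ≈ 0.112277 ≈ 11.23%


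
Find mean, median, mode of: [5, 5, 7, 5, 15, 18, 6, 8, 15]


Sorted: [5, 5, 5, 6, 7, 8, 15, 15, 18]
Mean = 84/9 = 28/3
Median = 7
Freq: {5: 3, 7: 1, 15: 2, 18: 1, 6: 1, 8: 1}
Mode: [5]

Mean=28/3, Median=7, Mode=5


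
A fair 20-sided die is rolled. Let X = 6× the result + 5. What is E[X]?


E[die] = (1+20)/2 = 21/2
E[X] = 6×21/2 + 5 = 68

E[X] = 68


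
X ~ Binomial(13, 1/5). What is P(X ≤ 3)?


P(X ≤ 3) = Σ P(X=i) for i=0..3
P(X=0) = 67108864/1220703125
P(X=1) = 218103808/1220703125
P(X=2) = 327155712/1220703125
P(X=3) = 299892736/1220703125
Sum = 182452224/244140625

P(X ≤ 3) = 182452224/244140625 ≈ 74.73%


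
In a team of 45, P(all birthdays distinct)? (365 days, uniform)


P(all different) = Π(365-i)/365 for i=0..44
= (365/365)×(364/365)×...×(321/365)
= 0.059024

P ≈ 0.0590 ≈ 5.90%


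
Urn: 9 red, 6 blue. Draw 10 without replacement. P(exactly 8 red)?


Hypergeometric: C(9,8)×C(6,2)/C(15,10)
= 9×15/3003 = 45/1001

P(X=8) = 45/1001 ≈ 4.50%


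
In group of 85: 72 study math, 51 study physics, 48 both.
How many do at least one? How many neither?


|A∪B| = 72+51-48 = 75
Neither = 85-75 = 10

At least one: 75; Neither: 10


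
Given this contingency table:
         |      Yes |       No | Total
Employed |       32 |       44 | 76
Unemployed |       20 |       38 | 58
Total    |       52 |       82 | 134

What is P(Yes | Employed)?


P(Yes | Employed) = 32/(32+44) = 32/76 = 8/19

P(Yes|Employed) = 8/19 ≈ 42.11%


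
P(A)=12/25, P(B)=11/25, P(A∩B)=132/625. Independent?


P(A)×P(B) = 132/625
P(A∩B) = 132/625
Equal ✓ → Independent

Yes, independent


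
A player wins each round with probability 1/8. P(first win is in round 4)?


Geometric: P(X=4) = (1-p)^(k-1)×p = (7/8)^3×1/8 = 343/4096

P(X=4) = 343/4096 ≈ 8.37%


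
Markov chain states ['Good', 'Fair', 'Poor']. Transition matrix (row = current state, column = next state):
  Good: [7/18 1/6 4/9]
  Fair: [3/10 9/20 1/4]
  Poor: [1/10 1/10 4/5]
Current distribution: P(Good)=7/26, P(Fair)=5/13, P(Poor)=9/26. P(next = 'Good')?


P(next=Good) = Σᵢ P(now=i)×P(i→Good)
= 7/26×7/18 + 5/13×3/10 + 9/26×1/10
= 49/468 + 3/26 + 9/260 = 149/585

P = 149/585 ≈ 0.2547


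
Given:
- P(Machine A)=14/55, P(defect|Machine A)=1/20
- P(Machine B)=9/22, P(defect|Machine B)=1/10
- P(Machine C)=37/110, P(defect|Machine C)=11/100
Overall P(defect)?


P(B) = Σ P(B|Aᵢ)×P(Aᵢ)
  1/20×14/55 = 7/550
  1/10×9/22 = 9/220
  11/100×37/110 = 37/1000
Sum = 997/11000

P(defect) = 997/11000 ≈ 9.06%


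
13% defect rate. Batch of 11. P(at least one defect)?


P(all good) = (87/100)^11 = 2161283703465490489863/10000000000000000000000
P(≥1 defect) = 7838716296534509510137/10000000000000000000000

P = 7838716296534509510137/10000000000000000000000 ≈ 78.39%


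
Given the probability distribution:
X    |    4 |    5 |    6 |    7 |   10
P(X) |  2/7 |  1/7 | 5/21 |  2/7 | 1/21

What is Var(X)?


E[X] = 121/21
E[X²] = 745/21
Var(X) = E[X²] - (E[X])² = 745/21 - 14641/441 = 1004/441

Var(X) = 1004/441 ≈ 2.2766


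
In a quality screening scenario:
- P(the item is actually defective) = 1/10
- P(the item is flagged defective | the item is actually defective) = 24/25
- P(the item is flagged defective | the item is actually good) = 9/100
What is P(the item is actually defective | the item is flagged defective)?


Using Bayes' theorem:
P(A|B) = P(B|A)·P(A) / P(B)

P(the item is flagged defective) = 24/25 × 1/10 + 9/100 × 9/10
= 12/125 + 81/1000 = 177/1000

P(the item is actually defective|the item is flagged defective) = (12/125) / (177/1000) = 32/59

P(the item is actually defective|the item is flagged defective) = 32/59 ≈ 54.24%


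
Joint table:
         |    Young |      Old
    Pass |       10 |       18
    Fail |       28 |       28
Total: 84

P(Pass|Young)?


P(Pass|Young) = 10/(10+28) = 10/38 = 5/19

P = 5/19 ≈ 26.32%


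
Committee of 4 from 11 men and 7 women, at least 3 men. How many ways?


Count by #men:
  3M,1W: C(11,3)×C(7,1)=1155
  4M,0W: C(11,4)×C(7,0)=330
Total = 1485

1485


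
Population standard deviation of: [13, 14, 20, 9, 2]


Mean = 58/5
  (13-58/5)²=49/25
  (14-58/5)²=144/25
  (20-58/5)²=1764/25
  (9-58/5)²=169/25
  (2-58/5)²=2304/25
Σ(x-μ)² = 886/5
σ² = (886/5)/5 = 886/25

σ = √(886/25) ≈ 5.9532


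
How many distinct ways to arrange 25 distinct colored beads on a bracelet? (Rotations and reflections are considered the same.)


Free circular arrangements: rotations and reflections both identified.
(n-1)!/2 = 24!/2 = 620448401733239439360000/2 = 310224200866619719680000

310224200866619719680000


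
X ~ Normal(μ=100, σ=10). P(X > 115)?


z = (115-100)/10 = 1.5
P(X > 115) = 1 - P(Z ≤ 1.5) = 1 - 0.9332 = 0.0668

P(X > 115) ≈ 0.0668


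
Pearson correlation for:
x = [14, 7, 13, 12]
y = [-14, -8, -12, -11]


n=4, Σx=46, Σy=-45, Σxy=-540, Σx²=558, Σy²=525
r = (4×(-540) - 46×(-45))/√((4×558 - 46²)(4×525 - (-45)²))
= -90/√(116×75) = -90/√8700 ≈ -90/93.2738 ≈ -0.9649

r ≈ -0.9649


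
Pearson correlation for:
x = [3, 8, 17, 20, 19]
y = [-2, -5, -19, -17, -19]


n=5, Σx=67, Σy=-62, Σxy=-1070, Σx²=1123, Σy²=1040
r = (5×(-1070) - 67×(-62))/√((5×1123 - 67²)(5×1040 - (-62)²))
= -1196/√(1126×1356) = -1196/√1526856 ≈ -1196/1235.6601 ≈ -0.9679

r ≈ -0.9679


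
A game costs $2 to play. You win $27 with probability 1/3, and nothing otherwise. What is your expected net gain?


E[gain] = (27-2)×1/3 + (-2)×2/3
= 25/3 - 4/3 = 7

Expected net gain = $7 ≈ $7.00


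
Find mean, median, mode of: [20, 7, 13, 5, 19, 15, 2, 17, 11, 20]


Sorted: [2, 5, 7, 11, 13, 15, 17, 19, 20, 20]
Mean = 129/10
Median = 14
Freq: {20: 2, 7: 1, 13: 1, 5: 1, 19: 1, 15: 1, 2: 1, 17: 1, 11: 1}
Mode: [20]

Mean=129/10, Median=14, Mode=20


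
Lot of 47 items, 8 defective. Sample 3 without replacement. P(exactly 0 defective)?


Hypergeometric: C(8,0)×C(39,3)/C(47,3)
= 1×9139/16215 = 9139/16215

P(X=0) = 9139/16215 ≈ 56.36%


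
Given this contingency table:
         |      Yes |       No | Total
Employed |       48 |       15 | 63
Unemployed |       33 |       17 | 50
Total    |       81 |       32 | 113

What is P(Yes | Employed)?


P(Yes | Employed) = 48/(48+15) = 48/63 = 16/21

P(Yes|Employed) = 16/21 ≈ 76.19%


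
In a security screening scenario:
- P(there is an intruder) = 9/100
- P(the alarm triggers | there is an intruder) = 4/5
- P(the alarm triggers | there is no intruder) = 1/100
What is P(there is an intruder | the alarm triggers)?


Using Bayes' theorem:
P(A|B) = P(B|A)·P(A) / P(B)

P(the alarm triggers) = 4/5 × 9/100 + 1/100 × 91/100
= 9/125 + 91/10000 = 811/10000

P(there is an intruder|the alarm triggers) = (9/125) / (811/10000) = 720/811

P(there is an intruder|the alarm triggers) = 720/811 ≈ 88.78%


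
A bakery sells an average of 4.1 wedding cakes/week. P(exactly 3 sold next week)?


Poisson(λ=4.1): P(X=3) = e^(-λ)×λ^k/k!
= e^(-4.1) × 4.1^3 / 3!
≈ 0.0165726754 × 68.921 / 6 ≈ 0.190368

P(X=3) ≈ 0.190368 ≈ 19.04%


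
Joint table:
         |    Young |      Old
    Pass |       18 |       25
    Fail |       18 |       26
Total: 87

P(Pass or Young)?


P(Pass∨Young) = P(Pass) + P(Young) - P(Pass∧Young)
= (43 + 36 - 18)/87 = 61/87

P = 61/87 ≈ 70.11%


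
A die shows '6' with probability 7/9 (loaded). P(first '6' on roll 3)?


Geometric: P(X=3) = (1-p)^(k-1)×p = (2/9)^2×7/9 = 28/729

P(X=3) = 28/729 ≈ 3.84%


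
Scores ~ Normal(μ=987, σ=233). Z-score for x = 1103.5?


z = (x - μ)/σ = (1103.5 - 987)/233 = 0.5

z = 0.5


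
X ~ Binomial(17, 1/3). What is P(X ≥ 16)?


P(X ≥ 16) = Σ P(X=i) for i=16..17
P(X=16) = 34/129140163
P(X=17) = 1/129140163
Sum = 35/129140163

P(X ≥ 16) = 35/129140163 ≈ 0.00%


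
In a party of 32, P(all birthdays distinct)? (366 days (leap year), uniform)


P(all different) = Π(366-i)/366 for i=0..31
= (366/366)×(365/366)×...×(335/366)
= 0.247626

P ≈ 0.2476 ≈ 24.76%


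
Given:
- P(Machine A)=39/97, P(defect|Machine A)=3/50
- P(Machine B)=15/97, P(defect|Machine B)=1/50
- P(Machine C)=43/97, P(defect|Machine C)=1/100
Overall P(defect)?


P(B) = Σ P(B|Aᵢ)×P(Aᵢ)
  3/50×39/97 = 117/4850
  1/50×15/97 = 3/970
  1/100×43/97 = 43/9700
Sum = 307/9700

P(defect) = 307/9700 ≈ 3.16%


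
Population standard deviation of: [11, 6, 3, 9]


Mean = 29/4
  (11-29/4)²=225/16
  (6-29/4)²=25/16
  (3-29/4)²=289/16
  (9-29/4)²=49/16
Σ(x-μ)² = 147/4
σ² = (147/4)/4 = 147/16

σ = √(147/16) ≈ 3.0311


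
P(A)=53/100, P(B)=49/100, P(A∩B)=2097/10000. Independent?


P(A)×P(B) = 2597/10000
P(A∩B) = 2097/10000
Not equal → NOT independent

No, not independent


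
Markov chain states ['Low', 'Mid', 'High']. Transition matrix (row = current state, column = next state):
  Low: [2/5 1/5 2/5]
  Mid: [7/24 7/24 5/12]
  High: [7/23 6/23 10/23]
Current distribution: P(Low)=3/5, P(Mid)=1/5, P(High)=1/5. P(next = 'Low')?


P(next=Low) = Σᵢ P(now=i)×P(i→Low)
= 3/5×2/5 + 1/5×7/24 + 1/5×7/23
= 6/25 + 7/120 + 7/115 = 4957/13800

P = 4957/13800 ≈ 0.3592


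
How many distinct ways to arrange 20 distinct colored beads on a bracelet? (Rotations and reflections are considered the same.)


Free circular arrangements: rotations and reflections both identified.
(n-1)!/2 = 19!/2 = 121645100408832000/2 = 60822550204416000

60822550204416000


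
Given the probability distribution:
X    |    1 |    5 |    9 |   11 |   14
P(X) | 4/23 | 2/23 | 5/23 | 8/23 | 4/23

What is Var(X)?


E[X] = 203/23
E[X²] = 2211/23
Var(X) = E[X²] - (E[X])² = 2211/23 - 41209/529 = 9644/529

Var(X) = 9644/529 ≈ 18.2306


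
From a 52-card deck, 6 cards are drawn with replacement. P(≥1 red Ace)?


P(not a red Ace) = 50/52 = 25/26
P(none in 6 draws) = (25/26)^6 = 244140625/308915776
P(≥1 red Ace) = 1 - 244140625/308915776 = 64775151/308915776

P = 64775151/308915776 ≈ 20.97%


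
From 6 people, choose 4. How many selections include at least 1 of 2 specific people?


Complement: C(6,4) - C(4,4) = 15 - 1 = 14

14


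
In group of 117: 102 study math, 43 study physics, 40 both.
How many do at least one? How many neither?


|A∪B| = 102+43-40 = 105
Neither = 117-105 = 12

At least one: 105; Neither: 12


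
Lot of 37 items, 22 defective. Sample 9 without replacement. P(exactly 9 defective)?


Hypergeometric: C(22,9)×C(15,0)/C(37,9)
= 497420×1/124403620 = 133/33263

P(X=9) = 133/33263 ≈ 0.40%


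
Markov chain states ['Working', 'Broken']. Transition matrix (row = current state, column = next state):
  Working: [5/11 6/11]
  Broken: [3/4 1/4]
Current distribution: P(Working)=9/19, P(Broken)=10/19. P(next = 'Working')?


P(next=Working) = Σᵢ P(now=i)×P(i→Working)
= 9/19×5/11 + 10/19×3/4
= 45/209 + 15/38 = 255/418

P = 255/418 ≈ 0.6100


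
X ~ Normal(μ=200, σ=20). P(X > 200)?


z = (200-200)/20 = 0.0
P(X > 200) = 1 - P(Z ≤ 0.0) = 1 - 0.5000 = 0.5000

P(X > 200) ≈ 0.5000


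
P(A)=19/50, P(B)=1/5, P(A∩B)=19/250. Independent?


P(A)×P(B) = 19/250
P(A∩B) = 19/250
Equal ✓ → Independent

Yes, independent


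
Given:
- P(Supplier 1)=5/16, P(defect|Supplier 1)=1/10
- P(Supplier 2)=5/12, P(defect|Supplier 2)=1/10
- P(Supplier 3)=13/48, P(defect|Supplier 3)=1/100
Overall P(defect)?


P(B) = Σ P(B|Aᵢ)×P(Aᵢ)
  1/10×5/16 = 1/32
  1/10×5/12 = 1/24
  1/100×13/48 = 13/4800
Sum = 121/1600

P(defect) = 121/1600 ≈ 7.56%


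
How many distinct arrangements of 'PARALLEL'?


Letters: 8, freq: {'P': 1, 'A': 2, 'R': 1, 'L': 3, 'E': 1}
8!/(1!×2!×1!×3!×1!) = 40320/12 = 3360

3360


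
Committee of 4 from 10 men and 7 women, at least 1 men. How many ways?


Count by #men:
  1M,3W: C(10,1)×C(7,3)=350
  2M,2W: C(10,2)×C(7,2)=945
  3M,1W: C(10,3)×C(7,1)=840
  4M,0W: C(10,4)×C(7,0)=210
Total = 2345

2345


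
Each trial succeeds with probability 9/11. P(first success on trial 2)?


Geometric: P(X=2) = (1-p)^(k-1)×p = (2/11)^1×9/11 = 18/121

P(X=2) = 18/121 ≈ 14.88%


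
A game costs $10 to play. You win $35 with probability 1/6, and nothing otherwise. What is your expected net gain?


E[gain] = (35-10)×1/6 + (-10)×5/6
= 25/6 - 25/3 = -25/6

Expected net gain = $-25/6 ≈ $-4.17


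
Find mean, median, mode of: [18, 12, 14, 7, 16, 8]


Sorted: [7, 8, 12, 14, 16, 18]
Mean = 75/6 = 25/2
Median = 13
Freq: {18: 1, 12: 1, 14: 1, 7: 1, 16: 1, 8: 1}
Mode: No mode

Mean=25/2, Median=13, Mode=No mode


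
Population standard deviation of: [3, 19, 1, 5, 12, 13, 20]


Mean = 73/7
  (3-73/7)²=2704/49
  (19-73/7)²=3600/49
  (1-73/7)²=4356/49
  (5-73/7)²=1444/49
  (12-73/7)²=121/49
  (13-73/7)²=324/49
  (20-73/7)²=4489/49
Σ(x-μ)² = 2434/7
σ² = (2434/7)/7 = 2434/49

σ = √(2434/49) ≈ 7.0479


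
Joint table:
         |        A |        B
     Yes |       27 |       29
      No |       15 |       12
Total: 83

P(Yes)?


P(Yes) = (27+29)/83 = 56/83

P(Yes) = 56/83 ≈ 67.47%


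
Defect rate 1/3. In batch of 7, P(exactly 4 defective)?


Binomial: P(X=4) = C(7,4)×p^4×(1-p)^3
= 35 × 1/81 × 8/27 = 280/2187

P(X=4) = 280/2187 ≈ 12.80%


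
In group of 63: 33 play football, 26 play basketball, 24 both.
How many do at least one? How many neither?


|A∪B| = 33+26-24 = 35
Neither = 63-35 = 28

At least one: 35; Neither: 28


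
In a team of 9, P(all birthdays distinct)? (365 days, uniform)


P(all different) = Π(365-i)/365 for i=0..8
= (365/365)×(364/365)×...×(357/365)
= 0.905376

P ≈ 0.9054 ≈ 90.54%


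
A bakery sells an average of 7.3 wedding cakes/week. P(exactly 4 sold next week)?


Poisson(λ=7.3): P(X=4) = e^(-λ)×λ^k/k!
= e^(-7.3) × 7.3^4 / 4!
≈ 0.0006755387752 × 2839.8241 / 24 ≈ 0.079934

P(X=4) ≈ 0.079934 ≈ 7.99%


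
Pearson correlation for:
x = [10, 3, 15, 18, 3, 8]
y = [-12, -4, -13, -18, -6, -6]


n=6, Σx=57, Σy=-59, Σxy=-717, Σx²=731, Σy²=725
r = (6×(-717) - 57×(-59))/√((6×731 - 57²)(6×725 - (-59)²))
= -939/√(1137×869) = -939/√988053 ≈ -939/994.0086 ≈ -0.9447

r ≈ -0.9447


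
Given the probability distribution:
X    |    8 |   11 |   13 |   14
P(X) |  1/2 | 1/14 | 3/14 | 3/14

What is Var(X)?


E[X] = 74/7
E[X²] = 832/7
Var(X) = E[X²] - (E[X])² = 832/7 - 5476/49 = 348/49

Var(X) = 348/49 ≈ 7.1020


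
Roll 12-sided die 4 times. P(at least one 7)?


P(no 7)^4 = (11/12)^4 = 14641/20736
P(≥1) = 1 - 14641/20736 = 6095/20736

P = 6095/20736 ≈ 29.39%


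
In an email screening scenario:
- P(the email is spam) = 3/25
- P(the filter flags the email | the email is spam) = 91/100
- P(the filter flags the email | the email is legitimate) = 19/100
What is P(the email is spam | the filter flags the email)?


Using Bayes' theorem:
P(A|B) = P(B|A)·P(A) / P(B)

P(the filter flags the email) = 91/100 × 3/25 + 19/100 × 22/25
= 273/2500 + 209/1250 = 691/2500

P(the email is spam|the filter flags the email) = (273/2500) / (691/2500) = 273/691

P(the email is spam|the filter flags the email) = 273/691 ≈ 39.51%


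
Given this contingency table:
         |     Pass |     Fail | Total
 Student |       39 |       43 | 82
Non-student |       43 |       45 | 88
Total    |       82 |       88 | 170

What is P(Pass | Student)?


P(Pass | Student) = 39/(39+43) = 39/82

P(Pass|Student) = 39/82 ≈ 47.56%


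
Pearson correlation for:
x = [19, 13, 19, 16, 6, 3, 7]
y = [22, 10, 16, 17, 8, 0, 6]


n=7, Σx=83, Σy=79, Σxy=1214, Σx²=1241, Σy²=1229
r = (7×1214 - 83×79)/√((7×1241 - 83²)(7×1229 - 79²))
= 1941/√(1798×2362) = 1941/√4246876 ≈ 1941/2060.7950 ≈ 0.9419

r ≈ 0.9419


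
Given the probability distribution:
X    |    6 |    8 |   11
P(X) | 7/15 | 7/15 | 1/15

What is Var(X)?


E[X] = 109/15
E[X²] = 821/15
Var(X) = E[X²] - (E[X])² = 821/15 - 11881/225 = 434/225

Var(X) = 434/225 ≈ 1.9289


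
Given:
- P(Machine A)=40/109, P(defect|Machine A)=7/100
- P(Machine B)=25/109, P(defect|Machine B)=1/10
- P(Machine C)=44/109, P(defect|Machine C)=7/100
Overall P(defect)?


P(B) = Σ P(B|Aᵢ)×P(Aᵢ)
  7/100×40/109 = 14/545
  1/10×25/109 = 5/218
  7/100×44/109 = 77/2725
Sum = 419/5450

P(defect) = 419/5450 ≈ 7.69%


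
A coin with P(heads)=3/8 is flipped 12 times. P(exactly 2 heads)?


Binomial: P(X=2) = C(12,2)×p^2×(1-p)^10
= 66 × 9/64 × 9765625/1073741824 = 2900390625/34359738368

P(X=2) = 2900390625/34359738368 ≈ 8.44%


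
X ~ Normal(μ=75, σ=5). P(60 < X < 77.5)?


z₁=(60-75)/5=-3.0, z₂=(77.5-75)/5=0.5
P = Φ(0.5) - Φ(-3.0) = 0.691462 - 0.001350 = 0.690112 ≈ 0.6901

P(60 < X < 77.5) ≈ 0.6901


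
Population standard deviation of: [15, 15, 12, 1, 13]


Mean = 56/5
  (15-56/5)²=361/25
  (15-56/5)²=361/25
  (12-56/5)²=16/25
  (1-56/5)²=2601/25
  (13-56/5)²=81/25
Σ(x-μ)² = 684/5
σ² = (684/5)/5 = 684/25

σ = √(684/25) ≈ 5.2307


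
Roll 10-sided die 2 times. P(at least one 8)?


P(no 8)^2 = (9/10)^2 = 81/100
P(≥1) = 1 - 81/100 = 19/100

P = 19/100 ≈ 19.00%


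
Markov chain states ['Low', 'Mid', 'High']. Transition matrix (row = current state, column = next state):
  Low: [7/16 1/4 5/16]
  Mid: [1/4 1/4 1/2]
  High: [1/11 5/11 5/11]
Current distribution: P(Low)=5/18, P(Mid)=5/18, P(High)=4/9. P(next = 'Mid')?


P(next=Mid) = Σᵢ P(now=i)×P(i→Mid)
= 5/18×1/4 + 5/18×1/4 + 4/9×5/11
= 5/72 + 5/72 + 20/99 = 15/44

P = 15/44 ≈ 0.3409


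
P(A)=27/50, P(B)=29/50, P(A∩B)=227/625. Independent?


P(A)×P(B) = 783/2500
P(A∩B) = 227/625
Not equal → NOT independent

No, not independent


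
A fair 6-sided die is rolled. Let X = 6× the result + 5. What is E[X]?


E[die] = (1+6)/2 = 7/2
E[X] = 6×7/2 + 5 = 26

E[X] = 26


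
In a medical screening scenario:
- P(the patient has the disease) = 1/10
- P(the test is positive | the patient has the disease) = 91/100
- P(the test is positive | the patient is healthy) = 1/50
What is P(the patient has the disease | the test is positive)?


Using Bayes' theorem:
P(A|B) = P(B|A)·P(A) / P(B)

P(the test is positive) = 91/100 × 1/10 + 1/50 × 9/10
= 91/1000 + 9/500 = 109/1000

P(the patient has the disease|the test is positive) = (91/1000) / (109/1000) = 91/109

P(the patient has the disease|the test is positive) = 91/109 ≈ 83.49%


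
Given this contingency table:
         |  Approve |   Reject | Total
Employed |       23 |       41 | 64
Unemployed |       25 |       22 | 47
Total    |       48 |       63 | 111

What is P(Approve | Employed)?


P(Approve | Employed) = 23/(23+41) = 23/64

P(Approve|Employed) = 23/64 ≈ 35.94%


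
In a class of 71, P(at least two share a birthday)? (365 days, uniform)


P(all different) = Π(365-i)/365 for i=0..70
= 0.000679
P(match) = 1 - 0.000679 = 0.999321

P ≈ 0.9993 ≈ 99.93%


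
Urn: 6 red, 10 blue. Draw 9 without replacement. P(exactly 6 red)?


Hypergeometric: C(6,6)×C(10,3)/C(16,9)
= 1×120/11440 = 3/286

P(X=6) = 3/286 ≈ 1.05%


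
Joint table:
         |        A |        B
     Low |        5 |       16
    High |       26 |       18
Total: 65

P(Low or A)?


P(Low∨A) = P(Low) + P(A) - P(Low∧A)
= (21 + 31 - 5)/65 = 47/65

P = 47/65 ≈ 72.31%


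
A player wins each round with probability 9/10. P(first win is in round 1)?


Geometric: P(X=1) = (1-p)^(k-1)×p = (1/10)^0×9/10 = 9/10

P(X=1) = 9/10 ≈ 90.00%


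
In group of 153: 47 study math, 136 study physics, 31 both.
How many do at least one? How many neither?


|A∪B| = 47+136-31 = 152
Neither = 153-152 = 1

At least one: 152; Neither: 1


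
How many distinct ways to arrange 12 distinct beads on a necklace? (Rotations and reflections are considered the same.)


Free circular arrangements: rotations and reflections both identified.
(n-1)!/2 = 11!/2 = 39916800/2 = 19958400

19958400


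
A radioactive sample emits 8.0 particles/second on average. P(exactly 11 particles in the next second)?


Poisson(λ=8.0): P(X=11) = e^(-λ)×λ^k/k!
= e^(-8.0) × 8.0^11 / 11!
≈ 0.0003354626279 × 8589934592 / 39916800 ≈ 0.072190

P(X=11) ≈ 0.072190 ≈ 7.22%


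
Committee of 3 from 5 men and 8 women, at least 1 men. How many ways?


Count by #men:
  1M,2W: C(5,1)×C(8,2)=140
  2M,1W: C(5,2)×C(8,1)=80
  3M,0W: C(5,3)×C(8,0)=10
Total = 230

230


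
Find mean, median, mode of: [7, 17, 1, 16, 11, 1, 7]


Sorted: [1, 1, 7, 7, 11, 16, 17]
Mean = 60/7
Median = 7
Freq: {7: 2, 17: 1, 1: 2, 16: 1, 11: 1}
Mode: [1, 7]

Mean=60/7, Median=7, Mode=[1, 7]


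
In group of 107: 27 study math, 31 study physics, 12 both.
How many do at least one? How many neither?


|A∪B| = 27+31-12 = 46
Neither = 107-46 = 61

At least one: 46; Neither: 61


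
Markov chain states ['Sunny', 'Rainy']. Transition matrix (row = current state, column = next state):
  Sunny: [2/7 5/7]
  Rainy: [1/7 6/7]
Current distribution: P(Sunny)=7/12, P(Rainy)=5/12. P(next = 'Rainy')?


P(next=Rainy) = Σᵢ P(now=i)×P(i→Rainy)
= 7/12×5/7 + 5/12×6/7
= 5/12 + 5/14 = 65/84

P = 65/84 ≈ 0.7738


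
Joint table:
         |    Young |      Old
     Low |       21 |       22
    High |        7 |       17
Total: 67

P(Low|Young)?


P(Low|Young) = 21/(21+7) = 21/28 = 3/4

P = 3/4 ≈ 75.00%


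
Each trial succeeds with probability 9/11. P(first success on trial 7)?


Geometric: P(X=7) = (1-p)^(k-1)×p = (2/11)^6×9/11 = 576/19487171

P(X=7) = 576/19487171 ≈ 0.00%


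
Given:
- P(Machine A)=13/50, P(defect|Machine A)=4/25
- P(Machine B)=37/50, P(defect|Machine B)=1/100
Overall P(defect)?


P(B) = Σ P(B|Aᵢ)×P(Aᵢ)
  4/25×13/50 = 26/625
  1/100×37/50 = 37/5000
Sum = 49/1000

P(defect) = 49/1000 ≈ 4.90%


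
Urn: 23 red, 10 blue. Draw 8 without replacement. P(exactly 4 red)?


Hypergeometric: C(23,4)×C(10,4)/C(33,8)
= 8855×210/13884156 = 28175/210366

P(X=4) = 28175/210366 ≈ 13.39%


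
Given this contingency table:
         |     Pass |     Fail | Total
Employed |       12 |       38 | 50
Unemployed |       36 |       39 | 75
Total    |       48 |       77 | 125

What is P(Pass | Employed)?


P(Pass | Employed) = 12/(12+38) = 12/50 = 6/25

P(Pass|Employed) = 6/25 ≈ 24.00%


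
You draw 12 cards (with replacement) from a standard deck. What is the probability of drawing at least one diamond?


P(not a diamond) = 39/52 = 3/4
P(none in 12 draws) = (3/4)^12 = 531441/16777216
P(≥1 diamond) = 1 - 531441/16777216 = 16245775/16777216

P = 16245775/16777216 ≈ 96.83%


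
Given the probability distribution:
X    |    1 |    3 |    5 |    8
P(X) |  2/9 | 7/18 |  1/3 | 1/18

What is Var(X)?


E[X] = 7/2
E[X²] = 281/18
Var(X) = E[X²] - (E[X])² = 281/18 - 49/4 = 121/36

Var(X) = 121/36 ≈ 3.3611


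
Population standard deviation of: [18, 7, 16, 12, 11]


Mean = 64/5
  (18-64/5)²=676/25
  (7-64/5)²=841/25
  (16-64/5)²=256/25
  (12-64/5)²=16/25
  (11-64/5)²=81/25
Σ(x-μ)² = 374/5
σ² = (374/5)/5 = 374/25

σ = √(374/25) ≈ 3.8678


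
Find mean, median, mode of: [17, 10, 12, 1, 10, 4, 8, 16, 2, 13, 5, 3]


Sorted: [1, 2, 3, 4, 5, 8, 10, 10, 12, 13, 16, 17]
Mean = 101/12
Median = 9
Freq: {17: 1, 10: 2, 12: 1, 1: 1, 4: 1, 8: 1, 16: 1, 2: 1, 13: 1, 5: 1, 3: 1}
Mode: [10]

Mean=101/12, Median=9, Mode=10


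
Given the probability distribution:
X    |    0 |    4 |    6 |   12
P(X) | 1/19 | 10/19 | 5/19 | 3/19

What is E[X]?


E[X] = Σ x·P(X=x)
= (0)×(1/19) + (4)×(10/19) + (6)×(5/19) + (12)×(3/19)
= 106/19

E[X] = 106/19


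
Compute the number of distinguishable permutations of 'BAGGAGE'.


Letters: 7, freq: {'B': 1, 'A': 2, 'G': 3, 'E': 1}
7!/(1!×2!×3!×1!) = 5040/12 = 420

420


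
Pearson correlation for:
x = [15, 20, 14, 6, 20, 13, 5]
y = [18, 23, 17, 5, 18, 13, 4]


n=7, Σx=93, Σy=98, Σxy=1547, Σx²=1451, Σy²=1676
r = (7×1547 - 93×98)/√((7×1451 - 93²)(7×1676 - 98²))
= 1715/√(1508×2128) = 1715/√3209024 ≈ 1715/1791.3749 ≈ 0.9574

r ≈ 0.9574


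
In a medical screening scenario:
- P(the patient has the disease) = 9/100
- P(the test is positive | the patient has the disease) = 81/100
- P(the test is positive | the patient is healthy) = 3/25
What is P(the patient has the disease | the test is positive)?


Using Bayes' theorem:
P(A|B) = P(B|A)·P(A) / P(B)

P(the test is positive) = 81/100 × 9/100 + 3/25 × 91/100
= 729/10000 + 273/2500 = 1821/10000

P(the patient has the disease|the test is positive) = (729/10000) / (1821/10000) = 243/607

P(the patient has the disease|the test is positive) = 243/607 ≈ 40.03%


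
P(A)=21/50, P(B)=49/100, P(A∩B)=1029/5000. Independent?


P(A)×P(B) = 1029/5000
P(A∩B) = 1029/5000
Equal ✓ → Independent

Yes, independent


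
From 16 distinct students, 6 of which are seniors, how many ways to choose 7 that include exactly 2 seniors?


Choose 2 of the 6 seniors and 5 of the other 10 students:
C(6,2)×C(10,5) = 15×252 = 3780

3780


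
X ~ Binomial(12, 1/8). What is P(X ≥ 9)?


P(X ≥ 9) = Σ P(X=i) for i=9..12
P(X=9) = 18865/17179869184
P(X=10) = 1617/34359738368
P(X=11) = 21/17179869184
P(X=12) = 1/68719476736
Sum = 78779/68719476736

P(X ≥ 9) = 78779/68719476736 ≈ 0.00%


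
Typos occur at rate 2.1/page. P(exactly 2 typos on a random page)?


Poisson(λ=2.1): P(X=2) = e^(-λ)×λ^k/k!
= e^(-2.1) × 2.1^2 / 2!
≈ 0.1224564283 × 4.41 / 2 ≈ 0.270016

P(X=2) ≈ 0.270016 ≈ 27.00%


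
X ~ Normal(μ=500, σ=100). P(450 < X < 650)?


z₁=(450-500)/100=-0.5, z₂=(650-500)/100=1.5
P = Φ(1.5) - Φ(-0.5) = 0.933193 - 0.308538 = 0.624655 ≈ 0.6247

P(450 < X < 650) ≈ 0.6247


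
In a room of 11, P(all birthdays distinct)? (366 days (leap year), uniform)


P(all different) = Π(366-i)/366 for i=0..10
= (366/366)×(365/366)×...×(356/366)
= 0.859219

P ≈ 0.8592 ≈ 85.92%


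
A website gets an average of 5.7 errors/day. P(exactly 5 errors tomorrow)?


Poisson(λ=5.7): P(X=5) = e^(-λ)×λ^k/k!
= e^(-5.7) × 5.7^5 / 5!
≈ 0.003345965457 × 6016.92057 / 120 ≈ 0.167770

P(X=5) ≈ 0.167770 ≈ 16.78%


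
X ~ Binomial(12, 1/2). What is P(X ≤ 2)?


P(X ≤ 2) = Σ P(X=i) for i=0..2
P(X=0) = 1/4096
P(X=1) = 3/1024
P(X=2) = 33/2048
Sum = 79/4096

P(X ≤ 2) = 79/4096 ≈ 1.93%


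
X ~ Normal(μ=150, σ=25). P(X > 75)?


z = (75-150)/25 = -3.0
P(X > 75) = 1 - P(Z ≤ -3.0) = 1 - 0.0013 = 0.9987

P(X > 75) ≈ 0.9987


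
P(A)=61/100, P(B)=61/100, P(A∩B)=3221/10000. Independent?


P(A)×P(B) = 3721/10000
P(A∩B) = 3221/10000
Not equal → NOT independent

No, not independent


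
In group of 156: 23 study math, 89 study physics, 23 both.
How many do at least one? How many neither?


|A∪B| = 23+89-23 = 89
Neither = 156-89 = 67

At least one: 89; Neither: 67


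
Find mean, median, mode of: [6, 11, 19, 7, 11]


Sorted: [6, 7, 11, 11, 19]
Mean = 54/5
Median = 11
Freq: {6: 1, 11: 2, 19: 1, 7: 1}
Mode: [11]

Mean=54/5, Median=11, Mode=11


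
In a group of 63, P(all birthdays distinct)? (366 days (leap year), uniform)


P(all different) = Π(366-i)/366 for i=0..62
= (366/366)×(365/366)×...×(304/366)
= 0.003452

P ≈ 0.0035 ≈ 0.35%


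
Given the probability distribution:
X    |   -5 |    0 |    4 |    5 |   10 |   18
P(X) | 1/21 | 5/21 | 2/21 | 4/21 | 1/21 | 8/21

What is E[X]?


E[X] = Σ x·P(X=x)
= (-5)×(1/21) + (0)×(5/21) + (4)×(2/21) + (5)×(4/21) + (10)×(1/21) + (18)×(8/21)
= 59/7

E[X] = 59/7


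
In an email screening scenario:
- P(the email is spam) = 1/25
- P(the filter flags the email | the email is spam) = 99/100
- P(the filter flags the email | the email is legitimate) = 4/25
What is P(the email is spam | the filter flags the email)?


Using Bayes' theorem:
P(A|B) = P(B|A)·P(A) / P(B)

P(the filter flags the email) = 99/100 × 1/25 + 4/25 × 24/25
= 99/2500 + 96/625 = 483/2500

P(the email is spam|the filter flags the email) = (99/2500) / (483/2500) = 33/161

P(the email is spam|the filter flags the email) = 33/161 ≈ 20.50%


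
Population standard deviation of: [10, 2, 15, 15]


Mean = 42/4 = 21/2
  (10-21/2)²=1/4
  (2-21/2)²=289/4
  (15-21/2)²=81/4
  (15-21/2)²=81/4
Σ(x-μ)² = 113
σ² = 113/4

σ = √(113/4) ≈ 5.3151


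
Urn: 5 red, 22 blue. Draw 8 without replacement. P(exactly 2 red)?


Hypergeometric: C(5,2)×C(22,6)/C(27,8)
= 10×74613/2220075 = 4522/13455

P(X=2) = 4522/13455 ≈ 33.61%


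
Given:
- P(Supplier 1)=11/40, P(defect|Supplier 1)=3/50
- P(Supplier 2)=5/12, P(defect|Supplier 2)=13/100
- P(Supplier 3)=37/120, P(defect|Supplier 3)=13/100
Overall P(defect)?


P(B) = Σ P(B|Aᵢ)×P(Aᵢ)
  3/50×11/40 = 33/2000
  13/100×5/12 = 13/240
  13/100×37/120 = 481/12000
Sum = 443/4000

P(defect) = 443/4000 ≈ 11.07%


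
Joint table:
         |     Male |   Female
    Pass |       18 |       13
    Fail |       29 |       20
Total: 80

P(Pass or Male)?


P(Pass∨Male) = P(Pass) + P(Male) - P(Pass∧Male)
= (31 + 47 - 18)/80 = 60/80 = 3/4

P = 3/4 ≈ 75.00%


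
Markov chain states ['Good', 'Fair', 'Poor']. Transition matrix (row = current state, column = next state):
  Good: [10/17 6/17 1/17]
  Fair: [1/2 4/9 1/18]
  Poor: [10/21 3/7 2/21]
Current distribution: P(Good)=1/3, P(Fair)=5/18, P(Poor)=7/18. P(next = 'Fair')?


P(next=Fair) = Σᵢ P(now=i)×P(i→Fair)
= 1/3×6/17 + 5/18×4/9 + 7/18×3/7
= 2/17 + 10/81 + 1/6 = 1123/2754

P = 1123/2754 ≈ 0.4078


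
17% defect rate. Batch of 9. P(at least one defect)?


P(all good) = (83/100)^9 = 186940255267540403/1000000000000000000
P(≥1 defect) = 813059744732459597/1000000000000000000

P = 813059744732459597/1000000000000000000 ≈ 81.31%


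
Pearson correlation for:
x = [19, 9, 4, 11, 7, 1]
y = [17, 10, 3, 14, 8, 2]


n=6, Σx=51, Σy=54, Σxy=637, Σx²=629, Σy²=662
r = (6×637 - 51×54)/√((6×629 - 51²)(6×662 - 54²))
= 1068/√(1173×1056) = 1068/√1238688 ≈ 1068/1112.9636 ≈ 0.9596

r ≈ 0.9596


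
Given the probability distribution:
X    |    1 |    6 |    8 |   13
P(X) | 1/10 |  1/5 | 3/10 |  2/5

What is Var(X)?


E[X] = 89/10
E[X²] = 941/10
Var(X) = E[X²] - (E[X])² = 941/10 - 7921/100 = 1489/100

Var(X) = 1489/100 ≈ 14.8900


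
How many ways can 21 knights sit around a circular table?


Circular arrangements of 21 distinct objects: fix one position to break rotational symmetry.
(n-1)! = 20! = 2432902008176640000

2432902008176640000


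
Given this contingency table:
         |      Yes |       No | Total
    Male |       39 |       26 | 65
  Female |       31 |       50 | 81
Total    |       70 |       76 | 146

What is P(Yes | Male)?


P(Yes | Male) = 39/(39+26) = 39/65 = 3/5

P(Yes|Male) = 3/5 ≈ 60.00%


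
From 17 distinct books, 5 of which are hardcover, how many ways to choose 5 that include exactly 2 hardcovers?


Choose 2 of the 5 hardcovers and 3 of the other 12 books:
C(5,2)×C(12,3) = 10×220 = 2200

2200


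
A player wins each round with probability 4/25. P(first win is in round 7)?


Geometric: P(X=7) = (1-p)^(k-1)×p = (21/25)^6×4/25 = 343064484/6103515625

P(X=7) = 343064484/6103515625 ≈ 5.62%


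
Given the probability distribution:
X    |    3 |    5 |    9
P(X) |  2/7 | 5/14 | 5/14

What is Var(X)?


E[X] = 41/7
E[X²] = 283/7
Var(X) = E[X²] - (E[X])² = 283/7 - 1681/49 = 300/49

Var(X) = 300/49 ≈ 6.1224


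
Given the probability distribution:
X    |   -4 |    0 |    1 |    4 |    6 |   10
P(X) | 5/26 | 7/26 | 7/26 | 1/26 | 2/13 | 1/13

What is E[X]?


E[X] = Σ x·P(X=x)
= (-4)×(5/26) + (0)×(7/26) + (1)×(7/26) + (4)×(1/26) + (6)×(2/13) + (10)×(1/13)
= 35/26

E[X] = 35/26


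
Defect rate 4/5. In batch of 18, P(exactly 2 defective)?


Binomial: P(X=2) = C(18,2)×p^2×(1-p)^16
= 153 × 16/25 × 1/152587890625 = 2448/3814697265625

P(X=2) = 2448/3814697265625 ≈ 0.00%


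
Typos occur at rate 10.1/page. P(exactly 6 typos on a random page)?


Poisson(λ=10.1): P(X=6) = e^(-λ)×λ^k/k!
= e^(-10.1) × 10.1^6 / 6!
≈ 4.107955523e-05 × 1061520.1506 / 720 ≈ 0.060565

P(X=6) ≈ 0.060565 ≈ 6.06%


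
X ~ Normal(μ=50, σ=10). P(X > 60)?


z = (60-50)/10 = 1.0
P(X > 60) = 1 - P(Z ≤ 1.0) = 1 - 0.8413 = 0.1587

P(X > 60) ≈ 0.1587


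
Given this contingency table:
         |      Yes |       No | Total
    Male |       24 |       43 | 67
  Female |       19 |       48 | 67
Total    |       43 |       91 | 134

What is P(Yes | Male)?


P(Yes | Male) = 24/(24+43) = 24/67

P(Yes|Male) = 24/67 ≈ 35.82%


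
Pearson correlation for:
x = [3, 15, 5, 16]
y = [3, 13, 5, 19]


n=4, Σx=39, Σy=40, Σxy=533, Σx²=515, Σy²=564
r = (4×533 - 39×40)/√((4×515 - 39²)(4×564 - 40²))
= 572/√(539×656) = 572/√353584 ≈ 572/594.6293 ≈ 0.9619

r ≈ 0.9619


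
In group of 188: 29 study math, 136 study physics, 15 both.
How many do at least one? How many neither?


|A∪B| = 29+136-15 = 150
Neither = 188-150 = 38

At least one: 150; Neither: 38


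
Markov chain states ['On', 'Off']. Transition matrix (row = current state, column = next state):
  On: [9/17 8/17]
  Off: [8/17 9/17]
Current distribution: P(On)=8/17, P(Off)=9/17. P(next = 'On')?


P(next=On) = Σᵢ P(now=i)×P(i→On)
= 8/17×9/17 + 9/17×8/17
= 72/289 + 72/289 = 144/289

P = 144/289 ≈ 0.4983


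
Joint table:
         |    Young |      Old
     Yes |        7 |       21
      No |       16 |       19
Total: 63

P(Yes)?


P(Yes) = (7+21)/63 = 28/63 = 4/9

P(Yes) = 4/9 ≈ 44.44%


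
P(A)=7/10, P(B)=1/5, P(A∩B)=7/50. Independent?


P(A)×P(B) = 7/50
P(A∩B) = 7/50
Equal ✓ → Independent

Yes, independent


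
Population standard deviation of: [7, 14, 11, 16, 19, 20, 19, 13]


Mean = 119/8
  (7-119/8)²=3969/64
  (14-119/8)²=49/64
  (11-119/8)²=961/64
  (16-119/8)²=81/64
  (19-119/8)²=1089/64
  (20-119/8)²=1681/64
  (19-119/8)²=1089/64
  (13-119/8)²=225/64
Σ(x-μ)² = 1143/8
σ² = (1143/8)/8 = 1143/64

σ = √(1143/64) ≈ 4.2260
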